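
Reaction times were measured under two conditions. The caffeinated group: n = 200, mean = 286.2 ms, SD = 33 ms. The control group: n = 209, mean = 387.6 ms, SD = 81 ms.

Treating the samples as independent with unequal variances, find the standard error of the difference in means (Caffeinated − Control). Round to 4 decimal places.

SE₁ = s₁/√n₁ = 33/√200 = 2.3335; SE₂ = 81/√209 = 5.6029.
Independent samples, unequal variances: SE_diff = √(SE₁² + SE₂²) = √(5.44522225 + 31.39248841) = 6.0694.

6.0694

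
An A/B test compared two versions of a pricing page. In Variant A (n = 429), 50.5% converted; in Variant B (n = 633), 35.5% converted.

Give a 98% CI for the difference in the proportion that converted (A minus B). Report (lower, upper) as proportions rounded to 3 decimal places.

Each SE is √(p̂(1−p̂)/n): √(0.5050·0.4950/429) = 0.02414 and √(0.3550·0.6450/633) = 0.01902.
SE(p̂₁ − p̂₂) = √(SE₁² + SE₂²) = √(0.0005827396 + 0.0003617604) = 0.03073, since the two samples are independent.
At 98% confidence z* = 2.326; margin = 2.326 × 0.03073 = 0.07148.
The difference is 0.5050 − 0.3550 = 0.1500, so the interval is 0.1500 ± 0.07148 = (0.079, 0.221).

(0.079, 0.221)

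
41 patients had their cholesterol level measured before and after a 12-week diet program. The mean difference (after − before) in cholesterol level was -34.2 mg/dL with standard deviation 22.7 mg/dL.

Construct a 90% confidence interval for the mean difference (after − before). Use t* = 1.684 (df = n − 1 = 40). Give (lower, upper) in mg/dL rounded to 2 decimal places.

This is a matched-pairs design, so SE = s_d/√n = 22.7/√41 = 3.5451.
Margin = 1.684 × 3.5451 = 5.9699; the interval is -34.2 ± 5.9699 = (-40.17, -28.23).

(-40.17, -28.23)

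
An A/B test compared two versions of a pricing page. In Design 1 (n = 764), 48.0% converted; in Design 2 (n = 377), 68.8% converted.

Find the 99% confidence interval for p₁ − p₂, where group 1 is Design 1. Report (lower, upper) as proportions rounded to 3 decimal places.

The two standard errors are √(0.4800×0.5200/764) = 0.01807 and √(0.6880×0.3120/377) = 0.02386.
Because the samples are independent, SE_diff = √(0.01807² + 0.02386²) = 0.02993.
Using z* = 2.576 for 99%, ME = 2.576 × 0.02993 = 0.07710.
p̂₁ − p̂₂ = -0.2080; interval -0.2080 ± 0.07710 gives (-0.285, -0.131).

(-0.285, -0.131)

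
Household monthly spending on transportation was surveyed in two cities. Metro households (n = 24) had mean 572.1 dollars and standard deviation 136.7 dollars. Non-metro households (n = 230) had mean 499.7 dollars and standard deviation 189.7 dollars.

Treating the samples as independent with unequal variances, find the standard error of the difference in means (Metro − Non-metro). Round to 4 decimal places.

Standard errors of each mean: 136.7/√24 = 27.9038 and 189.7/√230 = 12.5084.
SE(x̄₁ − x̄₂) = √(27.9038² + 12.5084²) = 30.5791 for independent samples with unequal variances.

30.5791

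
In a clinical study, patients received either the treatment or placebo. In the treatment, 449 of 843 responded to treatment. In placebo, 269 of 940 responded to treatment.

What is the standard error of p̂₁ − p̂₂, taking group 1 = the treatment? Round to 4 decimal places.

Sample proportions: 449/843 = 0.5326, 269/940 = 0.2862.
Each SE is √(p̂(1−p̂)/n): √(0.5326·0.4674/843) = 0.01718 and √(0.2862·0.7138/940) = 0.01474.
SE(p̂₁ − p̂₂) = √(SE₁² + SE₂²) = √(0.0002951524 + 0.0002172676) = 0.02264, since the two samples are independent.

0.0226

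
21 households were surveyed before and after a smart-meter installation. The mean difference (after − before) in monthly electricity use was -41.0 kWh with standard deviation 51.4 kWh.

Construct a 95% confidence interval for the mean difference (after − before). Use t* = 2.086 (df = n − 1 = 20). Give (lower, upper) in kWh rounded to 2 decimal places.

This is a matched-pairs design, so SE = s_d/√n = 51.4/√21 = 11.2164.
Margin = 2.086 × 11.2164 = 23.3974; the interval is -41.0 ± 23.3974 = (-64.40, -17.60).

(-64.40, -17.60)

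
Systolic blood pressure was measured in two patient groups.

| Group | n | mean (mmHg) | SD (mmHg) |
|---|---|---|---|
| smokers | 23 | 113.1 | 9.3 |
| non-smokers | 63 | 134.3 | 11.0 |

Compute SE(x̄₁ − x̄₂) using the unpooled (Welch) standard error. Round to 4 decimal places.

2.3835

Per-group SEs: s₁/√n₁ = 9.3/√23 = 1.9392, s₂/√n₂ = 11.0/√63 = 1.3859.
Unpooled SE of the difference: √(3.76049664 + 1.92071881) = 2.3835.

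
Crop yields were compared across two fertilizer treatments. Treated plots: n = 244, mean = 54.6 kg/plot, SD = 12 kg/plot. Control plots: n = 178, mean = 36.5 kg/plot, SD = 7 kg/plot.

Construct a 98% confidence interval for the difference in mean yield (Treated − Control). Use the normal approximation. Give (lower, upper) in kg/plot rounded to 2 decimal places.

Standard errors of each mean: 12/√244 = 0.7682 and 7/√178 = 0.5247.
SE(x̄₁ − x̄₂) = √(0.7682² + 0.5247²) = 0.9303 for independent samples with unequal variances.
With z* = 2.326, the margin is 2.326 × 0.9303 = 2.1639.
x̄₁ − x̄₂ = 54.6 − 36.5 = 18.1000; the interval is 18.1000 ± 2.1639 = (15.94, 20.26).

(15.94, 20.26)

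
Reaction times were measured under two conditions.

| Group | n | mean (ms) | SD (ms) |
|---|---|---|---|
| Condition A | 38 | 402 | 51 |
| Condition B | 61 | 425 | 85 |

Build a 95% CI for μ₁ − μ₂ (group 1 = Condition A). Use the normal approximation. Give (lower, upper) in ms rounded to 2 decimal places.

(-49.79, 3.79)

Standard errors of each mean: 51/√38 = 8.2733 and 85/√61 = 10.8831.
SE(x̄₁ − x̄₂) = √(8.2733² + 10.8831²) = 13.6707 for independent samples with unequal variances.
With z* = 1.960, the margin is 1.960 × 13.6707 = 26.7946.
x̄₁ − x̄₂ = 402 − 425 = -23.0000; the interval is -23.0000 ± 26.7946 = (-49.79, 3.79).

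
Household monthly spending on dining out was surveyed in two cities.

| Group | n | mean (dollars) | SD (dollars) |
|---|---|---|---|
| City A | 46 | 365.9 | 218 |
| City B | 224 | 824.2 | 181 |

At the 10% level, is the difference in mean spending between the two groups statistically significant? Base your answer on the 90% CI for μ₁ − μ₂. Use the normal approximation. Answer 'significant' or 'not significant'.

significant

SE₁ = s₁/√n₁ = 218/√46 = 32.1423; SE₂ = 181/√224 = 12.0936.
Independent samples, unequal variances: SE_diff = √(SE₁² + SE₂²) = √(1033.12744929 + 146.25516096) = 34.3421.
z* = 1.645, so margin of error = 1.645 × 34.3421 = 56.4928.
Difference in means = 365.9 − 824.2 = -458.3000.
-458.3000 ± 56.4928 → (-514.7928, -401.8072).
The interval (-514.7928, -401.8072) does not contain 0, so the difference is significant.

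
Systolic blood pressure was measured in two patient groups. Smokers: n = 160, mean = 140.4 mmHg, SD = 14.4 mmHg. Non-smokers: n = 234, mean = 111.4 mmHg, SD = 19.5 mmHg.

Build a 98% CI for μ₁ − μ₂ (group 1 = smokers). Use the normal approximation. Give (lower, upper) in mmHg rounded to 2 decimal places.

(25.02, 32.98)

SE₁ = s₁/√n₁ = 14.4/√160 = 1.1384; SE₂ = 19.5/√234 = 1.2748.
Independent samples, unequal variances: SE_diff = √(SE₁² + SE₂²) = √(1.29595456 + 1.62511504) = 1.7091.
z* = 2.326, so margin of error = 2.326 × 1.7091 = 3.9754.
Difference in means = 140.4 − 111.4 = 29.0000.
29.0000 ± 3.9754 → (25.02, 32.98).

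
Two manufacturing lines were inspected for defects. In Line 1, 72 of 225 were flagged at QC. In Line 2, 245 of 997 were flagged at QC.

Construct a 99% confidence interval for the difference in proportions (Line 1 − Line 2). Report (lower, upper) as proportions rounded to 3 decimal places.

(-0.013, 0.162)

First, p̂₁ = 72/225 = 0.3200; p̂₂ = 245/997 = 0.2457.
The two standard errors are √(0.3200×0.6800/225) = 0.03110 and √(0.2457×0.7543/997) = 0.01363.
Because the samples are independent, SE_diff = √(0.03110² + 0.01363²) = 0.03396.
Using z* = 2.576 for 99%, ME = 2.576 × 0.03396 = 0.08748.
p̂₁ − p̂₂ = 0.0743; interval 0.0743 ± 0.08748 gives (-0.013, 0.162).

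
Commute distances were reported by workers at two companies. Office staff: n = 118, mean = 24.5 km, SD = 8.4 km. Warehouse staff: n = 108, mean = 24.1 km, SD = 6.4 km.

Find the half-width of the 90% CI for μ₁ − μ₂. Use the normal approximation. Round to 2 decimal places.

SE₁ = s₁/√n₁ = 8.4/√118 = 0.7733; SE₂ = 6.4/√108 = 0.6158.
Independent samples, unequal variances: SE_diff = √(SE₁² + SE₂²) = √(0.59799289 + 0.37920964) = 0.9885.
z* = 1.645, so margin of error = 1.645 × 0.9885 = 1.6261.

1.63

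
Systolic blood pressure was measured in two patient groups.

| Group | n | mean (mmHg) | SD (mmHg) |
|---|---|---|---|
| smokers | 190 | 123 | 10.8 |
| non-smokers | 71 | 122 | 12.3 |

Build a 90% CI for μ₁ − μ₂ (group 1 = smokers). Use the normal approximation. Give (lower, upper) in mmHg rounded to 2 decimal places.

(-1.73, 3.73)

Standard errors of each mean: 10.8/√190 = 0.7835 and 12.3/√71 = 1.4597.
SE(x̄₁ − x̄₂) = √(0.7835² + 1.4597²) = 1.6567 for independent samples with unequal variances.
With z* = 1.645, the margin is 1.645 × 1.6567 = 2.7253.
x̄₁ − x̄₂ = 123 − 122 = 1.0000; the interval is 1.0000 ± 2.7253 = (-1.73, 3.73).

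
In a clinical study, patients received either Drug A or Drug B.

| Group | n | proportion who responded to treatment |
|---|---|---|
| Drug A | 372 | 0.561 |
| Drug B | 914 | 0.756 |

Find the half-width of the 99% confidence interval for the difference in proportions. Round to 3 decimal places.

0.076

SE₁ = √(p̂₁(1−p̂₁)/n₁) = √(0.5610·0.4390/372) = 0.02573; SE₂ = √(0.7560·0.2440/914) = 0.01421.
Independent samples: SE of the difference = √(SE₁² + SE₂²) = √(0.0006620329 + 0.0002019241) = 0.02939.
z* for 99% confidence is 2.576, so the margin of error is 2.576 × 0.02939 = 0.07571.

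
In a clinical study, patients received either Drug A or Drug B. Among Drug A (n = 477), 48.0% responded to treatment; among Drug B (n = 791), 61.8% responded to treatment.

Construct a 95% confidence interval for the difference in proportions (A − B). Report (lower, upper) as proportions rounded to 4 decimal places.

The two standard errors are √(0.4800×0.5200/477) = 0.02288 and √(0.6180×0.3820/791) = 0.01728.
Because the samples are independent, SE_diff = √(0.02288² + 0.01728²) = 0.02867.
Using z* = 1.960 for 95%, ME = 1.960 × 0.02867 = 0.05619.
p̂₁ − p̂₂ = -0.1380; interval -0.1380 ± 0.05619 gives (-0.1942, -0.0818).

(-0.1942, -0.0818)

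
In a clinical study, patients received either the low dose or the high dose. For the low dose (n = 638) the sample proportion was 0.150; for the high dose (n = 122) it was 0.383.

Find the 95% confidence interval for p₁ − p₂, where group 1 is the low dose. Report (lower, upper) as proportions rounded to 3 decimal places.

(-0.324, -0.142)

The two standard errors are √(0.1500×0.8500/638) = 0.01414 and √(0.3830×0.6170/122) = 0.04401.
Because the samples are independent, SE_diff = √(0.01414² + 0.04401²) = 0.04623.
Using z* = 1.960 for 95%, ME = 1.960 × 0.04623 = 0.09061.
p̂₁ − p̂₂ = -0.2330; interval -0.2330 ± 0.09061 gives (-0.324, -0.142).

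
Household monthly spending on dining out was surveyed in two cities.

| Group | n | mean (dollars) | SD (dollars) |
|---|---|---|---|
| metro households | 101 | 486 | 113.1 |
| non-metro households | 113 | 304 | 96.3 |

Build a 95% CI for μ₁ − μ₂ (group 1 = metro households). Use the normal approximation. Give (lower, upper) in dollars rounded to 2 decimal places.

(153.68, 210.32)

SE₁ = s₁/√n₁ = 113.1/√101 = 11.2539; SE₂ = 96.3/√113 = 9.0591.
Independent samples, unequal variances: SE_diff = √(SE₁² + SE₂²) = √(126.65026521 + 82.06729281) = 14.4471.
z* = 1.960, so margin of error = 1.960 × 14.4471 = 28.3163.
Difference in means = 486 − 304 = 182.0000.
182.0000 ± 28.3163 → (153.68, 210.32).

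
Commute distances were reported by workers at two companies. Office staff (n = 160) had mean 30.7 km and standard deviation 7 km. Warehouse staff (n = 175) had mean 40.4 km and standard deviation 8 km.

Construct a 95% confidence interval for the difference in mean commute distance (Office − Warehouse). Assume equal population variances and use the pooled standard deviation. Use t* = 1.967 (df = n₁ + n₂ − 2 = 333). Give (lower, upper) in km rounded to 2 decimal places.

(-11.32, -8.08)

s_p = √[((n₁−1)s₁² + (n₂−1)s₂²)/(n₁+n₂−2)] = √[(159·7² + 174·8²)/333] = 7.5391.
SE = 7.5391·√(1/160 + 1/175) = 0.8246.
With t* = 1.967, margin = 1.967 × 0.8246 = 1.6220.
x̄₁ − x̄₂ = 30.7 − 40.4 = -9.7000; interval -9.7000 ± 1.6220 = (-11.32, -8.08).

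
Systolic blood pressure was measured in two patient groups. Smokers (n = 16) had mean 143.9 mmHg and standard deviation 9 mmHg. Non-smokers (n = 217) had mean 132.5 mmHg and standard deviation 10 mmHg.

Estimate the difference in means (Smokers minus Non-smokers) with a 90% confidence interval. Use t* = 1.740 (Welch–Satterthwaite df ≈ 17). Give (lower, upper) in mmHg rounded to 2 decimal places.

Per-group SEs: s₁/√n₁ = 9/√16 = 2.2500, s₂/√n₂ = 10/√217 = 0.6788.
Unpooled SE of the difference: √(5.0625 + 0.46076944) = 2.3502.
Margin of error = t* · SE = 1.740 × 2.3502 = 4.0893.
x̄₁ − x̄₂ = 143.9 − 132.5 = 11.4000.
CI: 11.4000 ± 4.0893 = (7.31, 15.49).

(7.31, 15.49)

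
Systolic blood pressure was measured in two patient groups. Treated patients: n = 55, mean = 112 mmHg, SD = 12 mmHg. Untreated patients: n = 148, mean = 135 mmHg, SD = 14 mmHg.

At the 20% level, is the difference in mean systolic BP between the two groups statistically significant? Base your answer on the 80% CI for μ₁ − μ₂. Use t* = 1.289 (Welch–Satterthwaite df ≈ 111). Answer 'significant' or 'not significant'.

significant

Per-group SEs: s₁/√n₁ = 12/√55 = 1.6181, s₂/√n₂ = 14/√148 = 1.1508.
Unpooled SE of the difference: √(2.61824761 + 1.32434064) = 1.9856.
Margin of error = t* · SE = 1.289 × 1.9856 = 2.5594.
x̄₁ − x̄₂ = 112 − 135 = -23.0000.
CI: -23.0000 ± 2.5594 = (-25.5594, -20.4406).
The interval (-25.5594, -20.4406) does not contain 0, so the difference is significant.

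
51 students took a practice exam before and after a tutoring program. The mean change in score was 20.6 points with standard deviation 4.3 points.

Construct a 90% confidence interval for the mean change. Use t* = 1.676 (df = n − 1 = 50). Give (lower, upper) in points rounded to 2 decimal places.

(19.59, 21.61)

Paired design: SE = s_d/√n = 4.3/√51 = 0.6021.
t* = 1.676; margin of error = 1.676 × 0.6021 = 1.0091.
20.6 ± 1.0091 → (19.59, 21.61).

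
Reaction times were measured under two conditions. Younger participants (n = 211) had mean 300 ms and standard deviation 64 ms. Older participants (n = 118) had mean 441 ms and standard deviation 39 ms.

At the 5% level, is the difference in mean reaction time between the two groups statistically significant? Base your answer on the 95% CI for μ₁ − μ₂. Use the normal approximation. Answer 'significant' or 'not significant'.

significant

Per-group SEs: s₁/√n₁ = 64/√211 = 4.4059, s₂/√n₂ = 39/√118 = 3.5902.
Unpooled SE of the difference: √(19.41195481 + 12.88953604) = 5.6834.
Margin of error = z* · SE = 1.960 × 5.6834 = 11.1395.
x̄₁ − x̄₂ = 300 − 441 = -141.0000.
CI: -141.0000 ± 11.1395 = (-152.1395, -129.8605).
The interval (-152.1395, -129.8605) does not contain 0, so the difference is significant.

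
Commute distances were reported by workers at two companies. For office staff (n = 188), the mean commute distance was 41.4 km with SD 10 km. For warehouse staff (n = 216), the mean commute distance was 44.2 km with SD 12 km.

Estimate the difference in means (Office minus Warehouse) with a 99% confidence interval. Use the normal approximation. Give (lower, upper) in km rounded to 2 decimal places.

(-5.62, 0.02)

Standard errors of each mean: 10/√188 = 0.7293 and 12/√216 = 0.8165.
SE(x̄₁ − x̄₂) = √(0.7293² + 0.8165²) = 1.0948 for independent samples with unequal variances.
With z* = 2.576, the margin is 2.576 × 1.0948 = 2.8202.
x̄₁ − x̄₂ = 41.4 − 44.2 = -2.8000; the interval is -2.8000 ± 2.8202 = (-5.62, 0.02).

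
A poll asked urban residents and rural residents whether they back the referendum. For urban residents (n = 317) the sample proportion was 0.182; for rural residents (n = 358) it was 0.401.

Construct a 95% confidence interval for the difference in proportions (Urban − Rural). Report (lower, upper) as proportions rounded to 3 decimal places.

(-0.285, -0.153)

SE₁ = √(p̂₁(1−p̂₁)/n₁) = √(0.1820·0.8180/317) = 0.02167; SE₂ = √(0.4010·0.5990/358) = 0.02590.
Independent samples: SE of the difference = √(SE₁² + SE₂²) = √(0.0004695889 + 0.00067081) = 0.03377.
z* for 95% confidence is 1.960, so the margin of error is 1.960 × 0.03377 = 0.06619.
Point estimate p̂₁ − p̂₂ = 0.1820 − 0.4010 = -0.2190.
-0.2190 ± 0.06619 → (-0.285, -0.153).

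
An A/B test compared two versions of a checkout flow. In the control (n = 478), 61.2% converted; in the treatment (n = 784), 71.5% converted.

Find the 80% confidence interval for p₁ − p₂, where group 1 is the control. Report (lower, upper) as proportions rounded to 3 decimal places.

The two standard errors are √(0.6120×0.3880/478) = 0.02229 and √(0.7150×0.2850/784) = 0.01612.
Because the samples are independent, SE_diff = √(0.02229² + 0.01612²) = 0.02751.
Using z* = 1.282 for 80%, ME = 1.282 × 0.02751 = 0.03527.
p̂₁ − p̂₂ = -0.1030; interval -0.1030 ± 0.03527 gives (-0.138, -0.068).

(-0.138, -0.068)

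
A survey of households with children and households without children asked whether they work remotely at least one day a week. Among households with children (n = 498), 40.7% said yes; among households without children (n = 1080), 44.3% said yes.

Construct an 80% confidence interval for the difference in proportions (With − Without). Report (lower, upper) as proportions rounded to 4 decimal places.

(-0.0702, -0.0018)

Each SE is √(p̂(1−p̂)/n): √(0.4070·0.5930/498) = 0.02201 and √(0.4430·0.5570/1080) = 0.01512.
SE(p̂₁ − p̂₂) = √(SE₁² + SE₂²) = √(0.0004844401 + 0.0002286144) = 0.02670, since the two samples are independent.
At 80% confidence z* = 1.282; margin = 1.282 × 0.02670 = 0.03423.
The difference is 0.4070 − 0.4430 = -0.0360, so the interval is -0.0360 ± 0.03423 = (-0.0702, -0.0018).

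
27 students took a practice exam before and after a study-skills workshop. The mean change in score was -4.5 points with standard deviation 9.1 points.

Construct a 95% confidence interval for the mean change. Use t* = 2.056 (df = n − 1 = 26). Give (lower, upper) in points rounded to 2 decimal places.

This is a matched-pairs design, so SE = s_d/√n = 9.1/√27 = 1.7513.
Margin = 2.056 × 1.7513 = 3.6007; the interval is -4.5 ± 3.6007 = (-8.10, -0.90).

(-8.10, -0.90)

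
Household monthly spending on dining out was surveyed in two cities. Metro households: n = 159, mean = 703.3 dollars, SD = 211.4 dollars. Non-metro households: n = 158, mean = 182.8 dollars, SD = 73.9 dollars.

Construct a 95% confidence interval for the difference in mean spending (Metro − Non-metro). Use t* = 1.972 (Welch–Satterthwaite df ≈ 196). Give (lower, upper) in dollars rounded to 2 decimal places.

(485.47, 555.53)

Per-group SEs: s₁/√n₁ = 211.4/√159 = 16.7651, s₂/√n₂ = 73.9/√158 = 5.8792.
Unpooled SE of the difference: √(281.06857801 + 34.56499264) = 17.7661.
Margin of error = t* · SE = 1.972 × 17.7661 = 35.0347.
x̄₁ − x̄₂ = 703.3 − 182.8 = 520.5000.
CI: 520.5000 ± 35.0347 = (485.47, 555.53).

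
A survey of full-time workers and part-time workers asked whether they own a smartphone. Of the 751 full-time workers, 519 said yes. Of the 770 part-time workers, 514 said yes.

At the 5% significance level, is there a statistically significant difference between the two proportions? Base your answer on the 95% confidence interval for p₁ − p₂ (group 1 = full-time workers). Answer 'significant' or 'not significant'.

not significant

p̂₁ = 519/751 = 0.6911 and p̂₂ = 514/770 = 0.6675.
SE₁ = √(p̂₁(1−p̂₁)/n₁) = √(0.6911·0.3089/751) = 0.01686; SE₂ = √(0.6675·0.3325/770) = 0.01698.
Independent samples: SE of the difference = √(SE₁² + SE₂²) = √(0.0002842596 + 0.0002883204) = 0.02393.
z* for 95% confidence is 1.960, so the margin of error is 1.960 × 0.02393 = 0.04690.
Point estimate p̂₁ − p̂₂ = 0.6911 − 0.6675 = 0.0236.
0.0236 ± 0.04690 → (-0.02330, 0.07050).
The interval (-0.02330, 0.07050) contains 0, so the difference is not significant.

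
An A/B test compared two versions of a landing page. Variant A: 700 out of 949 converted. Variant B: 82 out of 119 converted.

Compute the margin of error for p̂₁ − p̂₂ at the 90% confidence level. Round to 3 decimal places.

First, p̂₁ = 700/949 = 0.7376; p̂₂ = 82/119 = 0.6891.
The two standard errors are √(0.7376×0.2624/949) = 0.01428 and √(0.6891×0.3109/119) = 0.04243.
Because the samples are independent, SE_diff = √(0.01428² + 0.04243²) = 0.04477.
Using z* = 1.645 for 90%, ME = 1.645 × 0.04477 = 0.07365.

0.074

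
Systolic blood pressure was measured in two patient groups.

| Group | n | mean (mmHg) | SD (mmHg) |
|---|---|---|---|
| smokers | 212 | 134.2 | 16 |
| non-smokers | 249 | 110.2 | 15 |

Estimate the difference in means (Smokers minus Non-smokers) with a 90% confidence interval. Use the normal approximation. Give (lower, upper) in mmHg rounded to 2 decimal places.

(21.61, 26.39)

Standard errors of each mean: 16/√212 = 1.0989 and 15/√249 = 0.9506.
SE(x̄₁ − x̄₂) = √(1.0989² + 0.9506²) = 1.4530 for independent samples with unequal variances.
With z* = 1.645, the margin is 1.645 × 1.4530 = 2.3902.
x̄₁ − x̄₂ = 134.2 − 110.2 = 24.0000; the interval is 24.0000 ± 2.3902 = (21.61, 26.39).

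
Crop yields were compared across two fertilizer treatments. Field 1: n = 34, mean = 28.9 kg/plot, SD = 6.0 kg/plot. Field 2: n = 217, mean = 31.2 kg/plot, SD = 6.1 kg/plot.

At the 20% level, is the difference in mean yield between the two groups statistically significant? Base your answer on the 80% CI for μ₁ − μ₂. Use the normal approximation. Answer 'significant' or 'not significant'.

significant

SE₁ = s₁/√n₁ = 6.0/√34 = 1.0290; SE₂ = 6.1/√217 = 0.4141.
Independent samples, unequal variances: SE_diff = √(SE₁² + SE₂²) = √(1.058841 + 0.17147881) = 1.1092.
z* = 1.282, so margin of error = 1.282 × 1.1092 = 1.4220.
Difference in means = 28.9 − 31.2 = -2.3000.
-2.3000 ± 1.4220 → (-3.7220, -0.8780).
The interval (-3.7220, -0.8780) does not contain 0, so the difference is significant.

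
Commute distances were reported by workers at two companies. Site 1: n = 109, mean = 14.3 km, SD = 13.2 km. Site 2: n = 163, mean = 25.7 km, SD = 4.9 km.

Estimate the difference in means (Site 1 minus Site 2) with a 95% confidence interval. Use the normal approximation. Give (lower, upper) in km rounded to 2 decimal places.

Per-group SEs: s₁/√n₁ = 13.2/√109 = 1.2643, s₂/√n₂ = 4.9/√163 = 0.3838.
Unpooled SE of the difference: √(1.59845449 + 0.14730244) = 1.3213.
Margin of error = z* · SE = 1.960 × 1.3213 = 2.5897.
x̄₁ − x̄₂ = 14.3 − 25.7 = -11.4000.
CI: -11.4000 ± 2.5897 = (-13.99, -8.81).

(-13.99, -8.81)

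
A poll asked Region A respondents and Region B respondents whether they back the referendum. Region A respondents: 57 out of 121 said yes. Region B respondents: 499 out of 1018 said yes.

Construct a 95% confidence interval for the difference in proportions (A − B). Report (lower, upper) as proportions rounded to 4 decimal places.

p̂₁ = 57/121 = 0.4711 and p̂₂ = 499/1018 = 0.4902.
SE₁ = √(p̂₁(1−p̂₁)/n₁) = √(0.4711·0.5289/121) = 0.04538; SE₂ = √(0.4902·0.5098/1018) = 0.01567.
Independent samples: SE of the difference = √(SE₁² + SE₂²) = √(0.0020593444 + 0.0002455489) = 0.04801.
z* for 95% confidence is 1.960, so the margin of error is 1.960 × 0.04801 = 0.09410.
Point estimate p̂₁ − p̂₂ = 0.4711 − 0.4902 = -0.0191.
-0.0191 ± 0.09410 → (-0.1132, 0.0750).

(-0.1132, 0.0750)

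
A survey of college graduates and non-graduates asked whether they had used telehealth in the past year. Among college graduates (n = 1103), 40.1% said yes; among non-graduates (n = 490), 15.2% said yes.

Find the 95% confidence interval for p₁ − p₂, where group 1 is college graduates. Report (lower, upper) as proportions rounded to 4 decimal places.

SE₁ = √(p̂₁(1−p̂₁)/n₁) = √(0.4010·0.5990/1103) = 0.01476; SE₂ = √(0.1520·0.8480/490) = 0.01622.
Independent samples: SE of the difference = √(SE₁² + SE₂²) = √(0.0002178576 + 0.0002630884) = 0.02193.
z* for 95% confidence is 1.960, so the margin of error is 1.960 × 0.02193 = 0.04298.
Point estimate p̂₁ − p̂₂ = 0.4010 − 0.1520 = 0.2490.
0.2490 ± 0.04298 → (0.2060, 0.2920).

(0.2060, 0.2920)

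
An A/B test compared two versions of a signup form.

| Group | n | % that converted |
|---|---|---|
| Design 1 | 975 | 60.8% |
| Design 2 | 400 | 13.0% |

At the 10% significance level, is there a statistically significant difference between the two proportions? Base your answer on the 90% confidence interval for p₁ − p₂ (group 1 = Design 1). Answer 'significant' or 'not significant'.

significant

The two standard errors are √(0.6080×0.3920/975) = 0.01563 and √(0.1300×0.8700/400) = 0.01682.
Because the samples are independent, SE_diff = √(0.01563² + 0.01682²) = 0.02296.
Using z* = 1.645 for 90%, ME = 1.645 × 0.02296 = 0.03777.
p̂₁ − p̂₂ = 0.4780; interval 0.4780 ± 0.03777 gives (0.44023, 0.51577).
The interval (0.44023, 0.51577) does not contain 0, so the difference is significant.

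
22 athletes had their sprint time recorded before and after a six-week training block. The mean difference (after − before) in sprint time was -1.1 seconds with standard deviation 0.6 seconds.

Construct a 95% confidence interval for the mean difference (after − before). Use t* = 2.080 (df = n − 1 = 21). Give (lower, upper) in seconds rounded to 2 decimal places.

This is a matched-pairs design, so SE = s_d/√n = 0.6/√22 = 0.1279.
Margin = 2.080 × 0.1279 = 0.2660; the interval is -1.1 ± 0.2660 = (-1.37, -0.83).

(-1.37, -0.83)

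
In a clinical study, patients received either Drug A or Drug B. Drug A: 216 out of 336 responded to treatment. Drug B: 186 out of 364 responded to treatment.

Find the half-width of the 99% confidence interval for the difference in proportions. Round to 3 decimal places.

Sample proportions: 216/336 = 0.6429, 186/364 = 0.5110.
Each SE is √(p̂(1−p̂)/n): √(0.6429·0.3571/336) = 0.02614 and √(0.5110·0.4890/364) = 0.02620.
SE(p̂₁ − p̂₂) = √(SE₁² + SE₂²) = √(0.0006832996 + 0.00068644) = 0.03701, since the two samples are independent.
At 99% confidence z* = 2.576; margin = 2.576 × 0.03701 = 0.09534.

0.095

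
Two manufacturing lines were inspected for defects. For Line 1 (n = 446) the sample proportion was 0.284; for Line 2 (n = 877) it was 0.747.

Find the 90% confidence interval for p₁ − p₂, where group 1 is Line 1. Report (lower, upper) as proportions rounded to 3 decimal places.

(-0.506, -0.420)

SE₁ = √(p̂₁(1−p̂₁)/n₁) = √(0.2840·0.7160/446) = 0.02135; SE₂ = √(0.7470·0.2530/877) = 0.01468.
Independent samples: SE of the difference = √(SE₁² + SE₂²) = √(0.0004558225 + 0.0002155024) = 0.02591.
z* for 90% confidence is 1.645, so the margin of error is 1.645 × 0.02591 = 0.04262.
Point estimate p̂₁ − p̂₂ = 0.2840 − 0.7470 = -0.4630.
-0.4630 ± 0.04262 → (-0.506, -0.420).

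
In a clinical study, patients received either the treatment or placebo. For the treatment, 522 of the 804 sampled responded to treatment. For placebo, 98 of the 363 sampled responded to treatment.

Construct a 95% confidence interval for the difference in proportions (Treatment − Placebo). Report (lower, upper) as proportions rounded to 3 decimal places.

p̂₁ = 522/804 = 0.6493 and p̂₂ = 98/363 = 0.2700.
SE₁ = √(p̂₁(1−p̂₁)/n₁) = √(0.6493·0.3507/804) = 0.01683; SE₂ = √(0.2700·0.7300/363) = 0.02330.
Independent samples: SE of the difference = √(SE₁² + SE₂²) = √(0.0002832489 + 0.00054289) = 0.02874.
z* for 95% confidence is 1.960, so the margin of error is 1.960 × 0.02874 = 0.05633.
Point estimate p̂₁ − p̂₂ = 0.6493 − 0.2700 = 0.3793.
0.3793 ± 0.05633 → (0.323, 0.436).

(0.323, 0.436)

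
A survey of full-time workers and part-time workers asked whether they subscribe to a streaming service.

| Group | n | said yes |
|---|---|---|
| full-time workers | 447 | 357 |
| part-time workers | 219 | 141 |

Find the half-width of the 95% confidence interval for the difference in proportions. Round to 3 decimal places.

First, p̂₁ = 357/447 = 0.7987; p̂₂ = 141/219 = 0.6438.
The two standard errors are √(0.7987×0.2013/447) = 0.01897 and √(0.6438×0.3562/219) = 0.03236.
Because the samples are independent, SE_diff = √(0.01897² + 0.03236²) = 0.03751.
Using z* = 1.960 for 95%, ME = 1.960 × 0.03751 = 0.07352.

0.074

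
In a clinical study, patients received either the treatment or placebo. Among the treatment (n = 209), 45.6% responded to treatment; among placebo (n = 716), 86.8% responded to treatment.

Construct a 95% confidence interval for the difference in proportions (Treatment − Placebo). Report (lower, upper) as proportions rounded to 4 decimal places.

The two standard errors are √(0.4560×0.5440/209) = 0.03445 and √(0.8680×0.1320/716) = 0.01265.
Because the samples are independent, SE_diff = √(0.03445² + 0.01265²) = 0.03670.
Using z* = 1.960 for 95%, ME = 1.960 × 0.03670 = 0.07193.
p̂₁ − p̂₂ = -0.4120; interval -0.4120 ± 0.07193 gives (-0.4839, -0.3401).

(-0.4839, -0.3401)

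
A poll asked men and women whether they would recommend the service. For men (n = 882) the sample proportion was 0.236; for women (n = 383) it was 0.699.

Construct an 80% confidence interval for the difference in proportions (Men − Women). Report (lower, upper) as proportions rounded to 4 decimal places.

(-0.4982, -0.4278)

Each SE is √(p̂(1−p̂)/n): √(0.2360·0.7640/882) = 0.01430 and √(0.6990·0.3010/383) = 0.02344.
SE(p̂₁ − p̂₂) = √(SE₁² + SE₂²) = √(0.00020449 + 0.0005494336) = 0.02746, since the two samples are independent.
At 80% confidence z* = 1.282; margin = 1.282 × 0.02746 = 0.03520.
The difference is 0.2360 − 0.6990 = -0.4630, so the interval is -0.4630 ± 0.03520 = (-0.4982, -0.4278).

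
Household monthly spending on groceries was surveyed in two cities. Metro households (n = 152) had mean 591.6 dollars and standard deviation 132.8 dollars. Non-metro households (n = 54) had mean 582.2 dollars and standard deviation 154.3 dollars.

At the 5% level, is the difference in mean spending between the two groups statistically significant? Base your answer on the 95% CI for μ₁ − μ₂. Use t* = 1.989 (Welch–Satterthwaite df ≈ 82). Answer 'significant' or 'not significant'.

not significant

SE₁ = s₁/√n₁ = 132.8/√152 = 10.7715; SE₂ = 154.3/√54 = 20.9976.
Independent samples, unequal variances: SE_diff = √(SE₁² + SE₂²) = √(116.02521225 + 440.89920576) = 23.5992.
t* = 1.989, so margin of error = 1.989 × 23.5992 = 46.9388.
Difference in means = 591.6 − 582.2 = 9.4000.
9.4000 ± 46.9388 → (-37.5388, 56.3388).
The interval (-37.5388, 56.3388) contains 0, so the difference is not significant.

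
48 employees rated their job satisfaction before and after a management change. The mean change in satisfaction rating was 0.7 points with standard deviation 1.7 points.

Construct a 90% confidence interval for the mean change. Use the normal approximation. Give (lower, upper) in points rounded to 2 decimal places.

Paired design: SE = s_d/√n = 1.7/√48 = 0.2454.
z* = 1.645; margin of error = 1.645 × 0.2454 = 0.4037.
0.7 ± 0.4037 → (0.30, 1.10).

(0.30, 1.10)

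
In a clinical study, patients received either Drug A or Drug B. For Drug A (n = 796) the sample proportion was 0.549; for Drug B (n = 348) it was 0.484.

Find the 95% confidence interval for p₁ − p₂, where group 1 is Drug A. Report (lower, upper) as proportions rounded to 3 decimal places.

(0.002, 0.128)

SE₁ = √(p̂₁(1−p̂₁)/n₁) = √(0.5490·0.4510/796) = 0.01764; SE₂ = √(0.4840·0.5160/348) = 0.02679.
Independent samples: SE of the difference = √(SE₁² + SE₂²) = √(0.0003111696 + 0.0007177041) = 0.03208.
z* for 95% confidence is 1.960, so the margin of error is 1.960 × 0.03208 = 0.06288.
Point estimate p̂₁ − p̂₂ = 0.5490 − 0.4840 = 0.0650.
0.0650 ± 0.06288 → (0.002, 0.128).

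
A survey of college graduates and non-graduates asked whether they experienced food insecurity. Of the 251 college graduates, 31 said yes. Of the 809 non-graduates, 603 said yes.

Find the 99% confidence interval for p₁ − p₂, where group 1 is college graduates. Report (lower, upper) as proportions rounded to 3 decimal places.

First, p̂₁ = 31/251 = 0.1235; p̂₂ = 603/809 = 0.7454.
The two standard errors are √(0.1235×0.8765/251) = 0.02077 and √(0.7454×0.2546/809) = 0.01532.
Because the samples are independent, SE_diff = √(0.02077² + 0.01532²) = 0.02581.
Using z* = 2.576 for 99%, ME = 2.576 × 0.02581 = 0.06649.
p̂₁ − p̂₂ = -0.6219; interval -0.6219 ± 0.06649 gives (-0.688, -0.555).

(-0.688, -0.555)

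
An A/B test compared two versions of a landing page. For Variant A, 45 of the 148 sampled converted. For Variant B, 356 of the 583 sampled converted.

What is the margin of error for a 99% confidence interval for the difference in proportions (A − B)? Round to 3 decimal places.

First, p̂₁ = 45/148 = 0.3041; p̂₂ = 356/583 = 0.6106.
The two standard errors are √(0.3041×0.6959/148) = 0.03781 and √(0.6106×0.3894/583) = 0.02019.
Because the samples are independent, SE_diff = √(0.03781² + 0.02019²) = 0.04286.
Using z* = 2.576 for 99%, ME = 2.576 × 0.04286 = 0.11041.

0.110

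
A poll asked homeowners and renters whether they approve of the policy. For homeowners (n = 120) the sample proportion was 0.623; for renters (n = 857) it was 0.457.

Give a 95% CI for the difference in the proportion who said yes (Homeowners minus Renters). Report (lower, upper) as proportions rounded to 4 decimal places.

The two standard errors are √(0.6230×0.3770/120) = 0.04424 and √(0.4570×0.5430/857) = 0.01702.
Because the samples are independent, SE_diff = √(0.04424² + 0.01702²) = 0.04740.
Using z* = 1.960 for 95%, ME = 1.960 × 0.04740 = 0.09290.
p̂₁ − p̂₂ = 0.1660; interval 0.1660 ± 0.09290 gives (0.0731, 0.2589).

(0.0731, 0.2589)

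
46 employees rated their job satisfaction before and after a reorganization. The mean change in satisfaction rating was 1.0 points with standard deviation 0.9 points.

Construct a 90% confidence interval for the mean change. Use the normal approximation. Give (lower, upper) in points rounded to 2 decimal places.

(0.78, 1.22)

Paired design: SE = s_d/√n = 0.9/√46 = 0.1327.
z* = 1.645; margin of error = 1.645 × 0.1327 = 0.2183.
1.0 ± 0.2183 → (0.78, 1.22).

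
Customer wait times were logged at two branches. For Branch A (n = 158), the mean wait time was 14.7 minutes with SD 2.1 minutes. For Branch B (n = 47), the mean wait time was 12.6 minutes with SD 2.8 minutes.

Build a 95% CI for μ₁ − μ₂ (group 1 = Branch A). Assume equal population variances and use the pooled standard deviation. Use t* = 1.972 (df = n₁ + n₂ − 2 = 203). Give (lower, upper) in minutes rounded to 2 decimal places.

(1.35, 2.85)

Pooled variance s_p² = [157·2.1² + 46·2.8²] / (158+47−2) = 5.1872, so s_p = 2.2775.
SE_diff = s_p·√(1/n₁ + 1/n₂) = 2.2775·√(1/158 + 1/47) = 0.3784.
t* = 1.972; margin = 1.972 × 0.3784 = 0.7462.
Difference = 14.7 − 12.6 = 2.1000.
2.1000 ± 0.7462 → (1.35, 2.85).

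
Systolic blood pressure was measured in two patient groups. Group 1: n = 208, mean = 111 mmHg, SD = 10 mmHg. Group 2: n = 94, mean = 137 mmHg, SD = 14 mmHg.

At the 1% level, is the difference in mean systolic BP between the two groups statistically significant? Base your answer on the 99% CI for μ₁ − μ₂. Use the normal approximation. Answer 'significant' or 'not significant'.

significant

Per-group SEs: s₁/√n₁ = 10/√208 = 0.6934, s₂/√n₂ = 14/√94 = 1.4440.
Unpooled SE of the difference: √(0.48080356 + 2.085136) = 1.6019.
Margin of error = z* · SE = 2.576 × 1.6019 = 4.1265.
x̄₁ − x̄₂ = 111 − 137 = -26.0000.
CI: -26.0000 ± 4.1265 = (-30.1265, -21.8735).
The interval (-30.1265, -21.8735) does not contain 0, so the difference is significant.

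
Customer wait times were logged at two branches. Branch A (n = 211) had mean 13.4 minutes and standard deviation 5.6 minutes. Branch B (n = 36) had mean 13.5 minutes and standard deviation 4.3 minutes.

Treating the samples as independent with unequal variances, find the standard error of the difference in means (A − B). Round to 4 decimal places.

SE₁ = s₁/√n₁ = 5.6/√211 = 0.3855; SE₂ = 4.3/√36 = 0.7167.
Independent samples, unequal variances: SE_diff = √(SE₁² + SE₂²) = √(0.14861025 + 0.51365889) = 0.8138.

0.8138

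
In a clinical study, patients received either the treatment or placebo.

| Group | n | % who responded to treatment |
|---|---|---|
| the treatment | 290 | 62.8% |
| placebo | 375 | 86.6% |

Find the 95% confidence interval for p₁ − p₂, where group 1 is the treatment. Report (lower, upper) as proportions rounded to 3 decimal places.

(-0.303, -0.173)

Each SE is √(p̂(1−p̂)/n): √(0.6280·0.3720/290) = 0.02838 and √(0.8660·0.1340/375) = 0.01759.
SE(p̂₁ − p̂₂) = √(SE₁² + SE₂²) = √(0.0008054244 + 0.0003094081) = 0.03339, since the two samples are independent.
At 95% confidence z* = 1.960; margin = 1.960 × 0.03339 = 0.06544.
The difference is 0.6280 − 0.8660 = -0.2380, so the interval is -0.2380 ± 0.06544 = (-0.303, -0.173).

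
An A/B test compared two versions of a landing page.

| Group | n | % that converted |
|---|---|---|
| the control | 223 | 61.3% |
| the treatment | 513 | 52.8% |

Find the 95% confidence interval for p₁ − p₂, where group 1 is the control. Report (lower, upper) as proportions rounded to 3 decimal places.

The two standard errors are √(0.6130×0.3870/223) = 0.03262 and √(0.5280×0.4720/513) = 0.02204.
Because the samples are independent, SE_diff = √(0.03262² + 0.02204²) = 0.03937.
Using z* = 1.960 for 95%, ME = 1.960 × 0.03937 = 0.07717.
p̂₁ − p̂₂ = 0.0850; interval 0.0850 ± 0.07717 gives (0.008, 0.162).

(0.008, 0.162)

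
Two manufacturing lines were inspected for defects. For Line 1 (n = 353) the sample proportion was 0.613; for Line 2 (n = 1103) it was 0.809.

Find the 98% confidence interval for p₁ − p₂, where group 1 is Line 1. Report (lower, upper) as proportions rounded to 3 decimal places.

Each SE is √(p̂(1−p̂)/n): √(0.6130·0.3870/353) = 0.02592 and √(0.8090·0.1910/1103) = 0.01184.
SE(p̂₁ − p̂₂) = √(SE₁² + SE₂²) = √(0.0006718464 + 0.0001401856) = 0.02850, since the two samples are independent.
At 98% confidence z* = 2.326; margin = 2.326 × 0.02850 = 0.06629.
The difference is 0.6130 − 0.8090 = -0.1960, so the interval is -0.1960 ± 0.06629 = (-0.262, -0.130).

(-0.262, -0.130)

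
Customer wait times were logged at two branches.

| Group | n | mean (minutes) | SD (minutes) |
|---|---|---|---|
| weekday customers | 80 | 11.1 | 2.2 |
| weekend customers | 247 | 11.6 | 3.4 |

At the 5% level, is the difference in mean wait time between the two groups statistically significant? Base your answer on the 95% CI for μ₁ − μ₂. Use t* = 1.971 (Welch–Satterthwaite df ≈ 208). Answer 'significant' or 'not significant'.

SE₁ = s₁/√n₁ = 2.2/√80 = 0.2460; SE₂ = 3.4/√247 = 0.2163.
Independent samples, unequal variances: SE_diff = √(SE₁² + SE₂²) = √(0.060516 + 0.04678569) = 0.3276.
t* = 1.971, so margin of error = 1.971 × 0.3276 = 0.6457.
Difference in means = 11.1 − 11.6 = -0.5000.
-0.5000 ± 0.6457 → (-1.1457, 0.1457).
The interval (-1.1457, 0.1457) contains 0, so the difference is not significant.

not significant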